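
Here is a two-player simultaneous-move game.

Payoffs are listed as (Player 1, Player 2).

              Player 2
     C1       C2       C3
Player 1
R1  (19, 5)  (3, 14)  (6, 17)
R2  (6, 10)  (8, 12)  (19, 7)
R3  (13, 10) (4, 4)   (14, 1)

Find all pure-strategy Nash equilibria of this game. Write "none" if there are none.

For each player, find the best response to each opponent profile; mutual best responses are the pure NE.
Player 1 against C1: payoffs 19, 6, 13 → best response R1.
Player 1 against C2: payoffs 3, 8, 4 → best response R2.
Player 1 against C3: payoffs 6, 19, 14 → best response R2.
Player 2 against R1: payoffs 5, 14, 17 → best response C3.
Player 2 against R2: payoffs 10, 12, 7 → best response C2.
Player 2 against R3: payoffs 10, 4, 1 → best response C1.
Mutual best responses: (R2, C2).

The unique pure-strategy Nash equilibrium is (R2, C2).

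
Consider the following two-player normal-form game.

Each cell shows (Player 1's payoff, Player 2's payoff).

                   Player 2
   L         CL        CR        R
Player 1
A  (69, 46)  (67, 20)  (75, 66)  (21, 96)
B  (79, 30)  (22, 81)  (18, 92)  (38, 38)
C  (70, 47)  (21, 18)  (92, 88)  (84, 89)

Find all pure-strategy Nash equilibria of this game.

For each player, find the best response to each opponent profile; mutual best responses are the pure NE.
Player 1 against L: payoffs 69, 79, 70 → best response B.
Player 1 against CL: payoffs 67, 22, 21 → best response A.
Player 1 against CR: payoffs 75, 18, 92 → best response C.
Player 1 against R: payoffs 21, 38, 84 → best response C.
Player 2 against A: payoffs 46, 20, 66, 96 → best response R.
Player 2 against B: payoffs 30, 81, 92, 38 → best response CR.
Player 2 against C: payoffs 47, 18, 88, 89 → best response R.
Mutual best responses: (C, R).

(C, R)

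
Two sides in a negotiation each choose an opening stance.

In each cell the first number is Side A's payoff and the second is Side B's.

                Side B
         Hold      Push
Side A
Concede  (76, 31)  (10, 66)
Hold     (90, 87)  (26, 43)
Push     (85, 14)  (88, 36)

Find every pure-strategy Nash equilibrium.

Pure-strategy Nash equilibria: (Hold, Hold), (Push, Push)

(Concede, Hold): Side A can switch to Hold (76 → 90). Not NE.
(Concede, Push): Side A can switch to Hold (10 → 26). Not NE.
(Hold, Hold): Side A gets 90, best alternative 85; Side B gets 87, best alternative 43. No profitable deviation — NE.
(Hold, Push): Side A can switch to Push (26 → 88). Not NE.
(Push, Hold): Side A can switch to Hold (85 → 90). Not NE.
(Push, Push): Side A gets 88, best alternative 26; Side B gets 36, best alternative 14. No profitable deviation — NE.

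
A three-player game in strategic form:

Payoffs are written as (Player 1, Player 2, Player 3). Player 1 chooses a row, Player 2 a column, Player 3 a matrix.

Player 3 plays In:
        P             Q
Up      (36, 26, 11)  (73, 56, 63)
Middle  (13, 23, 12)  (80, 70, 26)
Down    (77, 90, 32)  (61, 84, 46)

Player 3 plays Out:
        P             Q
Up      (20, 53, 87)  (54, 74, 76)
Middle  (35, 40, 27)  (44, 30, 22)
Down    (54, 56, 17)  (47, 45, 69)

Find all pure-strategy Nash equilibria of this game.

For each player, find the best response to each opponent profile; mutual best responses are the pure NE.
Player 1 against (P, In): payoffs 36, 13, 77 → best response Down.
Player 1 against (P, Out): payoffs 20, 35, 54 → best response Down.
Player 1 against (Q, In): payoffs 73, 80, 61 → best response Middle.
Player 1 against (Q, Out): payoffs 54, 44, 47 → best response Up.
Player 2 against (Up, In): payoffs 26, 56 → best response Q.
Player 2 against (Up, Out): payoffs 53, 74 → best response Q.
Player 2 against (Middle, In): payoffs 23, 70 → best response Q.
Player 2 against (Middle, Out): payoffs 40, 30 → best response P.
Player 2 against (Down, In): payoffs 90, 84 → best response P.
Player 2 against (Down, Out): payoffs 56, 45 → best response P.
Player 3 against (Up, P): payoffs 11, 87 → best response Out.
Player 3 against (Up, Q): payoffs 63, 76 → best response Out.
Player 3 against (Middle, P): payoffs 12, 27 → best response Out.
Player 3 against (Middle, Q): payoffs 26, 22 → best response In.
Player 3 against (Down, P): payoffs 32, 17 → best response In.
Player 3 against (Down, Q): payoffs 46, 69 → best response Out.
Mutual best responses: (Up, Q, Out); (Middle, Q, In); (Down, P, In).

(Up, Q, Out); (Middle, Q, In); (Down, P, In)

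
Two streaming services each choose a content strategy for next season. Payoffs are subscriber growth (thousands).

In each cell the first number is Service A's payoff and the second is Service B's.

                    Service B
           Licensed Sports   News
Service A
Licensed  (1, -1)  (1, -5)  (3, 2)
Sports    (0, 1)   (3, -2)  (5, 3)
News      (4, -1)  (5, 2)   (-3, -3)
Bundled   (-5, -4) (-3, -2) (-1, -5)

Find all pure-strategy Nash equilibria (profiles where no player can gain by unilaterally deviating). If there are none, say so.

Pure-strategy Nash equilibria: (Sports, News); (News, Sports)

(Licensed, Licensed): Service A can switch to News (1 → 4). Not NE.
(Licensed, Sports): Service A can switch to Sports (1 → 3). Not NE.
(Licensed, News): Service A can switch to Sports (3 → 5). Not NE.
(Sports, Licensed): Service A can switch to Licensed (0 → 1). Not NE.
(Sports, Sports): Service A can switch to News (3 → 5). Not NE.
(Sports, News): Service A gets 5, best alternative 3; Service B gets 3, best alternative 1. No profitable deviation — NE.
(News, Licensed): Service B can switch to Sports (-1 → 2). Not NE.
(News, Sports): Service A gets 5, best alternative 3; Service B gets 2, best alternative -1. No profitable deviation — NE.
(News, News): Service A can switch to Licensed (-3 → 3). Not NE.
(Bundled, Licensed): Service A can switch to Licensed (-5 → 1). Not NE.
(The remaining 2 profiles each have a profitable deviation by the same check.)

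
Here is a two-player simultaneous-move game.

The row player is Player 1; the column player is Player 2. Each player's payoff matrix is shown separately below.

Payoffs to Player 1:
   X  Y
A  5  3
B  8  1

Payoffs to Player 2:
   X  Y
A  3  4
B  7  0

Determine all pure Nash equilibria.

Player 1 against X: payoffs 5, 8 → best response B.
Player 1 against Y: payoffs 3, 1 → best response A.
Player 2 against A: payoffs 3, 4 → best response Y.
Player 2 against B: payoffs 7, 0 → best response X.
Mutual best responses: (A, Y); (B, X).

(A, Y), (B, X)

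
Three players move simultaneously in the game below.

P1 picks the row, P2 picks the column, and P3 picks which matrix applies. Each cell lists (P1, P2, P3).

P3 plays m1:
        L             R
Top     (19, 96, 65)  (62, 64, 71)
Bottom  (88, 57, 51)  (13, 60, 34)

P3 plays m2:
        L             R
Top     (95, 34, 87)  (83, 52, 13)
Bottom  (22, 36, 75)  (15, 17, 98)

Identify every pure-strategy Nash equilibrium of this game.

Check each profile: it is a Nash equilibrium iff no player can strictly gain by switching unilaterally.
(Top, L, m1): P1 can switch to Bottom (19 → 88). Not NE.
(Top, L, m2): P2 can switch to R (34 → 52). Not NE.
(Top, R, m1): P2 can switch to L (64 → 96). Not NE.
(Top, R, m2): P3 can switch to m1 (13 → 71). Not NE.
(Bottom, L, m1): P2 can switch to R (57 → 60). Not NE.
(Bottom, L, m2): P1 can switch to Top (22 → 95). Not NE.
(The remaining 2 profiles each have a profitable deviation by the same check.)

No pure-strategy Nash equilibrium.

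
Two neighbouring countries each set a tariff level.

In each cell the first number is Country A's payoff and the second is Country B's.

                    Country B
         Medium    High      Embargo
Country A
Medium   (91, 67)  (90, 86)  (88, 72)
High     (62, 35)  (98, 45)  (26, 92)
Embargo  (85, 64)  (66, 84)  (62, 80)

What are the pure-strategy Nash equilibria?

For each strategy profile, look for a profitable unilateral deviation.
(Medium, Medium): Country B can switch to High (67 → 86). Not NE.
(Medium, High): Country A can switch to High (90 → 98). Not NE.
(Medium, Embargo): Country B can switch to High (72 → 86). Not NE.
(High, Medium): Country A can switch to Medium (62 → 91). Not NE.
(High, High): Country B can switch to Embargo (45 → 92). Not NE.
(High, Embargo): Country A can switch to Medium (26 → 88). Not NE.
(Embargo, Medium): Country A can switch to Medium (85 → 91). Not NE.
(Embargo, High): Country A can switch to Medium (66 → 90). Not NE.
(Embargo, Embargo): Country A can switch to Medium (62 → 88). Not NE.

This game has no pure Nash equilibrium.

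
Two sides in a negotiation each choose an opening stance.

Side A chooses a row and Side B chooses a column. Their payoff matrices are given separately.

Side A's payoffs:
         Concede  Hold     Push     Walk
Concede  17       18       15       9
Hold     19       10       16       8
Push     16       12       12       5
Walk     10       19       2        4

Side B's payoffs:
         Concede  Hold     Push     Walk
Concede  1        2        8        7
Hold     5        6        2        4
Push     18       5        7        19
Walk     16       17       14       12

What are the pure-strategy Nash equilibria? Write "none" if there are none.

For each strategy profile, look for a profitable unilateral deviation.
(Concede, Concede): Side A can switch to Hold (17 → 19). Not NE.
(Concede, Hold): Side A can switch to Walk (18 → 19). Not NE.
(Concede, Push): Side A can switch to Hold (15 → 16). Not NE.
(Concede, Walk): Side B can switch to Push (7 → 8). Not NE.
(Hold, Concede): Side B can switch to Hold (5 → 6). Not NE.
(Hold, Hold): Side A can switch to Concede (10 → 18). Not NE.
(Hold, Push): Side B can switch to Concede (2 → 5). Not NE.
(Hold, Walk): Side A can switch to Concede (8 → 9). Not NE.
(Push, Concede): Side A can switch to Concede (16 → 17). Not NE.
(Push, Hold): Side A can switch to Concede (12 → 18). Not NE.
(Walk, Hold): Side A gets 19, best alternative 18; Side B gets 17, best alternative 16. No profitable deviation — NE.
(The remaining 5 profiles each have a profitable deviation by the same check.)

(Walk, Hold)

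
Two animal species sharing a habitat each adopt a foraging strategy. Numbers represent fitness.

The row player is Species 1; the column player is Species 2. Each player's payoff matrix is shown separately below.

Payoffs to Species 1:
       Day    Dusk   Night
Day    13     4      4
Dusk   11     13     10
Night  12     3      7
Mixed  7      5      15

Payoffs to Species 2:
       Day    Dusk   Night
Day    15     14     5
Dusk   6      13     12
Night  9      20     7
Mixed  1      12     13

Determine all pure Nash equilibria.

(Day, Day); (Dusk, Dusk); (Mixed, Night)

(Day, Day): Species 1 gets 13, best alternative 12; Species 2 gets 15, best alternative 14. No profitable deviation — NE.
(Day, Dusk): Species 1 can switch to Dusk (4 → 13). Not NE.
(Day, Night): Species 1 can switch to Dusk (4 → 10). Not NE.
(Dusk, Day): Species 1 can switch to Day (11 → 13). Not NE.
(Dusk, Dusk): Species 1 gets 13, best alternative 5; Species 2 gets 13, best alternative 12. No profitable deviation — NE.
(Dusk, Night): Species 1 can switch to Mixed (10 → 15). Not NE.
(Night, Day): Species 1 can switch to Day (12 → 13). Not NE.
(Night, Dusk): Species 1 can switch to Day (3 → 4). Not NE.
(Mixed, Night): Species 1 gets 15, best alternative 10; Species 2 gets 13, best alternative 12. No profitable deviation — NE.
(The remaining 3 profiles each have a profitable deviation by the same check.)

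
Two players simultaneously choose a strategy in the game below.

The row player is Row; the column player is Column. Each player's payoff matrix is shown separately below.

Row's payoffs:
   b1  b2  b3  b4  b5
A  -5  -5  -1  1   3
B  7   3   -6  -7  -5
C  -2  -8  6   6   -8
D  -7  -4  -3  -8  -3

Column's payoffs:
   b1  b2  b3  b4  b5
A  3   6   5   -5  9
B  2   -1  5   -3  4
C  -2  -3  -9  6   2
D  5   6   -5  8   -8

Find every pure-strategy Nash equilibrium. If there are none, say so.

(A, b1): Row can switch to B (-5 → 7). Not NE.
(A, b2): Row can switch to B (-5 → 3). Not NE.
(A, b3): Row can switch to C (-1 → 6). Not NE.
(A, b4): Row can switch to C (1 → 6). Not NE.
(A, b5): Row gets 3, best alternative -3; Column gets 9, best alternative 6. No profitable deviation — NE.
(B, b1): Column can switch to b3 (2 → 5). Not NE.
(B, b2): Column can switch to b1 (-1 → 2). Not NE.
(B, b3): Row can switch to A (-6 → -1). Not NE.
(B, b4): Row can switch to A (-7 → 1). Not NE.
(B, b5): Row can switch to A (-5 → 3). Not NE.
(C, b1): Row can switch to B (-2 → 7). Not NE.
(C, b4): Row gets 6, best alternative 1; Column gets 6, best alternative 2. No profitable deviation — NE.
(The remaining 8 profiles each have a profitable deviation by the same check.)

The pure Nash equilibria are (A, b5) and (C, b4).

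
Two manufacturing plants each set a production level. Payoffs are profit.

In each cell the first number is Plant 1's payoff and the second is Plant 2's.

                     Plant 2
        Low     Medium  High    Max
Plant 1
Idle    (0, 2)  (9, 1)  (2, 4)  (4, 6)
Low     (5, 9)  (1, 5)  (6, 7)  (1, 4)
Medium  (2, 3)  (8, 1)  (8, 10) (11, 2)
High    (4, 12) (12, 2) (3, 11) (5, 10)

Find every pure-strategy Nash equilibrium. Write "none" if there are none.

The pure Nash equilibria are (Low, Low), (Medium, High).

Plant 1 against Low: payoffs 0, 5, 2, 4 → best response Low.
Plant 1 against Medium: payoffs 9, 1, 8, 12 → best response High.
Plant 1 against High: payoffs 2, 6, 8, 3 → best response Medium.
Plant 1 against Max: payoffs 4, 1, 11, 5 → best response Medium.
Plant 2 against Idle: payoffs 2, 1, 4, 6 → best response Max.
Plant 2 against Low: payoffs 9, 5, 7, 4 → best response Low.
Plant 2 against Medium: payoffs 3, 1, 10, 2 → best response High.
Plant 2 against High: payoffs 12, 2, 11, 10 → best response Low.
Mutual best responses: (Low, Low); (Medium, High).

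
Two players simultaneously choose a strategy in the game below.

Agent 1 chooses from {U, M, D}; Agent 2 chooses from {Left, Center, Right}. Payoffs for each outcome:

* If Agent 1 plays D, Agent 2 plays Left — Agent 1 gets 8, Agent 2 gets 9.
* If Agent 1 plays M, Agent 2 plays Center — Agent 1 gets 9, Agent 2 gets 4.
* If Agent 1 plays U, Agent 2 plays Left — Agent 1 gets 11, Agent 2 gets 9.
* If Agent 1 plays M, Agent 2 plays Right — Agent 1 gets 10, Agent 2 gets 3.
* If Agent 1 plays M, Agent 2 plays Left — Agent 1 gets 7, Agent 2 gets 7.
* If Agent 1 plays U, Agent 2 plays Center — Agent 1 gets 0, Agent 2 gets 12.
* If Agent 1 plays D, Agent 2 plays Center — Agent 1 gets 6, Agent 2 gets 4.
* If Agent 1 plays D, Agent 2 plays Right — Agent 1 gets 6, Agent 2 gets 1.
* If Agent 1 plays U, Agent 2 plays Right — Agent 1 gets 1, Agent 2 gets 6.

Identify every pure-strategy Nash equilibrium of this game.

(U, Left): Agent 2 can switch to Center (9 → 12). Not NE.
(U, Center): Agent 1 can switch to M (0 → 9). Not NE.
(U, Right): Agent 1 can switch to M (1 → 10). Not NE.
(M, Left): Agent 1 can switch to U (7 → 11). Not NE.
(M, Center): Agent 2 can switch to Left (4 → 7). Not NE.
(M, Right): Agent 2 can switch to Left (3 → 7). Not NE.
(D, Left): Agent 1 can switch to U (8 → 11). Not NE.
(D, Center): Agent 1 can switch to M (6 → 9). Not NE.
(The remaining 1 profile has a profitable deviation by the same check.)

No pure-strategy Nash equilibrium.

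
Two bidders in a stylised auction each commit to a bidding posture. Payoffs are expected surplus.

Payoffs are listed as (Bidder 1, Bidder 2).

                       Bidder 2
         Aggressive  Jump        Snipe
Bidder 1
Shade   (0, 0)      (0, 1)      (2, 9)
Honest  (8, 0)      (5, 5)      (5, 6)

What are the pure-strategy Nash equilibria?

(Shade, Aggressive): Bidder 1 can switch to Honest (0 → 8). Not NE.
(Shade, Jump): Bidder 1 can switch to Honest (0 → 5). Not NE.
(Shade, Snipe): Bidder 1 can switch to Honest (2 → 5). Not NE.
(Honest, Aggressive): Bidder 2 can switch to Jump (0 → 5). Not NE.
(Honest, Jump): Bidder 2 can switch to Snipe (5 → 6). Not NE.
(Honest, Snipe): Bidder 1 gets 5, best alternative 2; Bidder 2 gets 6, best alternative 5. No profitable deviation — NE.

Pure NE: (Honest, Snipe)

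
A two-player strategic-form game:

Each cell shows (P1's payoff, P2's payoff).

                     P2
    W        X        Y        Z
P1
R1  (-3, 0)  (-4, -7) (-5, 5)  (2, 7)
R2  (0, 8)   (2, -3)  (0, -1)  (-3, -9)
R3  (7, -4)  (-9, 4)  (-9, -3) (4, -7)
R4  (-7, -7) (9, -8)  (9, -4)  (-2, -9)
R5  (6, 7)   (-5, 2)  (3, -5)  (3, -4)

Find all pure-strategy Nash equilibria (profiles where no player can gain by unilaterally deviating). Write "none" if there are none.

(R1, W): P1 can switch to R2 (-3 → 0). Not NE.
(R1, X): P1 can switch to R2 (-4 → 2). Not NE.
(R1, Y): P1 can switch to R2 (-5 → 0). Not NE.
(R1, Z): P1 can switch to R3 (2 → 4). Not NE.
(R2, W): P1 can switch to R3 (0 → 7). Not NE.
(R2, X): P1 can switch to R4 (2 → 9). Not NE.
(R4, Y): P1 gets 9, best alternative 3; P2 gets -4, best alternative -7. No profitable deviation — NE.
(The remaining 13 profiles each have a profitable deviation by the same check.)

The unique pure-strategy Nash equilibrium is (R4, Y).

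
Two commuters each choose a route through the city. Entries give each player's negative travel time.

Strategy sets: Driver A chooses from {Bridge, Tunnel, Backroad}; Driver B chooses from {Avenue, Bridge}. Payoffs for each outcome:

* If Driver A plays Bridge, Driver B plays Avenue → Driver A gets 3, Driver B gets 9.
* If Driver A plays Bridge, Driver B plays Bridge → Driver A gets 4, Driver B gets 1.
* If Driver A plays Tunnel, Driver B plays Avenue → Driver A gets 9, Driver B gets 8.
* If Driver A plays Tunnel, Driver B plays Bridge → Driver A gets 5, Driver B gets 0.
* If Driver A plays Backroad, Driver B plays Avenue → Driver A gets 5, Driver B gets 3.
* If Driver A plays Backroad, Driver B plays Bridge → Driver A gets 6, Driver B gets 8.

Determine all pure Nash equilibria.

Driver A against Avenue: payoffs 3, 9, 5 → best response Tunnel.
Driver A against Bridge: payoffs 4, 5, 6 → best response Backroad.
Driver B against Bridge: payoffs 9, 1 → best response Avenue.
Driver B against Tunnel: payoffs 8, 0 → best response Avenue.
Driver B against Backroad: payoffs 3, 8 → best response Bridge.
Mutual best responses: (Tunnel, Avenue); (Backroad, Bridge).

Pure-strategy Nash equilibria: (Tunnel, Avenue) and (Backroad, Bridge)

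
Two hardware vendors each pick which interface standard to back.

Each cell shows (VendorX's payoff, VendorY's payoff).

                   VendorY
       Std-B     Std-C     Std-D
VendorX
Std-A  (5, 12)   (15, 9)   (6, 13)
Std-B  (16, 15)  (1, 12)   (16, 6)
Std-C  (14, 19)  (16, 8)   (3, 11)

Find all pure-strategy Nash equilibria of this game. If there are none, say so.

For each player, find the best response to each opponent profile; mutual best responses are the pure NE.
VendorX against Std-B: payoffs 5, 16, 14 → best response Std-B.
VendorX against Std-C: payoffs 15, 1, 16 → best response Std-C.
VendorX against Std-D: payoffs 6, 16, 3 → best response Std-B.
VendorY against Std-A: payoffs 12, 9, 13 → best response Std-D.
VendorY against Std-B: payoffs 15, 12, 6 → best response Std-B.
VendorY against Std-C: payoffs 19, 8, 11 → best response Std-B.
Mutual best responses: (Std-B, Std-B).

Pure NE: (Std-B, Std-B)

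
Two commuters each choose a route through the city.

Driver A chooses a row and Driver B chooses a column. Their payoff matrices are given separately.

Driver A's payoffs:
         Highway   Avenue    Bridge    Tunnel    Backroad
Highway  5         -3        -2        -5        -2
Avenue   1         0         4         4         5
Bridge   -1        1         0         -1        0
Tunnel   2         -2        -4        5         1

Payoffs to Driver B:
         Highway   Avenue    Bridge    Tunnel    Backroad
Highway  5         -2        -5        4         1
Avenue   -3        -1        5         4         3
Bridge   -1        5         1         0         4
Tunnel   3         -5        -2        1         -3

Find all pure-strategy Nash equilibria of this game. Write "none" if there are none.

The pure Nash equilibria are (Highway, Highway) and (Avenue, Bridge) and (Bridge, Avenue).

For each player, find the best response to each opponent profile; mutual best responses are the pure NE.
Driver A against Highway: payoffs 5, 1, -1, 2 → best response Highway.
Driver A against Avenue: payoffs -3, 0, 1, -2 → best response Bridge.
Driver A against Bridge: payoffs -2, 4, 0, -4 → best response Avenue.
Driver A against Tunnel: payoffs -5, 4, -1, 5 → best response Tunnel.
Driver A against Backroad: payoffs -2, 5, 0, 1 → best response Avenue.
Driver B against Highway: payoffs 5, -2, -5, 4, 1 → best response Highway.
Driver B against Avenue: payoffs -3, -1, 5, 4, 3 → best response Bridge.
Driver B against Bridge: payoffs -1, 5, 1, 0, 4 → best response Avenue.
Driver B against Tunnel: payoffs 3, -5, -2, 1, -3 → best response Highway.
Mutual best responses: (Highway, Highway); (Avenue, Bridge); (Bridge, Avenue).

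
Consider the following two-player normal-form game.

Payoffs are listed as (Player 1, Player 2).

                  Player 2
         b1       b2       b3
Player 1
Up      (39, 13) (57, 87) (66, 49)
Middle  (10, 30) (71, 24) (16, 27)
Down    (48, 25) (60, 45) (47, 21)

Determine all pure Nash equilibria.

(Up, b1): Player 1 can switch to Down (39 → 48). Not NE.
(Up, b2): Player 1 can switch to Middle (57 → 71). Not NE.
(Up, b3): Player 2 can switch to b2 (49 → 87). Not NE.
(Middle, b1): Player 1 can switch to Up (10 → 39). Not NE.
(Middle, b2): Player 2 can switch to b1 (24 → 30). Not NE.
(Middle, b3): Player 1 can switch to Up (16 → 66). Not NE.
(The remaining 3 profiles each have a profitable deviation by the same check.)

No pure-strategy Nash equilibrium.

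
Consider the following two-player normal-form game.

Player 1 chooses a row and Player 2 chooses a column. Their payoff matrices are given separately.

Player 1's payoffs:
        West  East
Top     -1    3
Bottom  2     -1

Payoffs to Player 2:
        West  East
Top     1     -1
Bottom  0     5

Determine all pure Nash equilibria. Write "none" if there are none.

none

Mark each player's best response to every combination of opponents' strategies; a profile where every player is best-responding is a pure Nash equilibrium.
Player 1 against West: payoffs -1, 2 → best response Bottom.
Player 1 against East: payoffs 3, -1 → best response Top.
Player 2 against Top: payoffs 1, -1 → best response West.
Player 2 against Bottom: payoffs 0, 5 → best response East.
No profile is a mutual best response for all players.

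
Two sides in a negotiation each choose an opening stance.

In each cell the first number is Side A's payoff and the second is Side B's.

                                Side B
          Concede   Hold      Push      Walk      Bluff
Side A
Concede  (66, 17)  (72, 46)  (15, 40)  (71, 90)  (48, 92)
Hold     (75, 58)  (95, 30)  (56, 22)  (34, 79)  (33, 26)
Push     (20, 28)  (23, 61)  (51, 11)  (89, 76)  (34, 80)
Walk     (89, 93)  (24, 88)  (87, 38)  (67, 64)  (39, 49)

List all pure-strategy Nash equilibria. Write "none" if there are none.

The pure Nash equilibria are (Concede, Bluff); (Walk, Concede).

Side A against Concede: payoffs 66, 75, 20, 89 → best response Walk.
Side A against Hold: payoffs 72, 95, 23, 24 → best response Hold.
Side A against Push: payoffs 15, 56, 51, 87 → best response Walk.
Side A against Walk: payoffs 71, 34, 89, 67 → best response Push.
Side A against Bluff: payoffs 48, 33, 34, 39 → best response Concede.
Side B against Concede: payoffs 17, 46, 40, 90, 92 → best response Bluff.
Side B against Hold: payoffs 58, 30, 22, 79, 26 → best response Walk.
Side B against Push: payoffs 28, 61, 11, 76, 80 → best response Bluff.
Side B against Walk: payoffs 93, 88, 38, 64, 49 → best response Concede.
Mutual best responses: (Concede, Bluff); (Walk, Concede).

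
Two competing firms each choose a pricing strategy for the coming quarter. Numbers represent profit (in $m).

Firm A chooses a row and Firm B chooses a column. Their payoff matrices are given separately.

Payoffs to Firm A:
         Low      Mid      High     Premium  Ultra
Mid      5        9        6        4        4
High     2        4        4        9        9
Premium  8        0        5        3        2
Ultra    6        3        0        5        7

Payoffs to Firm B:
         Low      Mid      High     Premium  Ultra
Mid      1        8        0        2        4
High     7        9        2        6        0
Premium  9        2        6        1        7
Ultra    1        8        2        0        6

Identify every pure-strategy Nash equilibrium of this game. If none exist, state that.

For each player, find the best response to each opponent profile; mutual best responses are the pure NE.
Firm A against Low: payoffs 5, 2, 8, 6 → best response Premium.
Firm A against Mid: payoffs 9, 4, 0, 3 → best response Mid.
Firm A against High: payoffs 6, 4, 5, 0 → best response Mid.
Firm A against Premium: payoffs 4, 9, 3, 5 → best response High.
Firm A against Ultra: payoffs 4, 9, 2, 7 → best response High.
Firm B against Mid: payoffs 1, 8, 0, 2, 4 → best response Mid.
Firm B against High: payoffs 7, 9, 2, 6, 0 → best response Mid.
Firm B against Premium: payoffs 9, 2, 6, 1, 7 → best response Low.
Firm B against Ultra: payoffs 1, 8, 2, 0, 6 → best response Mid.
Mutual best responses: (Mid, Mid); (Premium, Low).

(Mid, Mid); (Premium, Low)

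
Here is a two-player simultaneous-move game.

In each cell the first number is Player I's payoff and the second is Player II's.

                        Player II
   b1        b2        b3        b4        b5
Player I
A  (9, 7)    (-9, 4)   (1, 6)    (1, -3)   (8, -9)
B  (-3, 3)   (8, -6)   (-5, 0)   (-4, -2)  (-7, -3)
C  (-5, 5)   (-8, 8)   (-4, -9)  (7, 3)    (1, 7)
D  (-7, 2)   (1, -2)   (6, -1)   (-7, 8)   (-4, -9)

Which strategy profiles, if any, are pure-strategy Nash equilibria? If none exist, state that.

Player I against b1: payoffs 9, -3, -5, -7 → best response A.
Player I against b2: payoffs -9, 8, -8, 1 → best response B.
Player I against b3: payoffs 1, -5, -4, 6 → best response D.
Player I against b4: payoffs 1, -4, 7, -7 → best response C.
Player I against b5: payoffs 8, -7, 1, -4 → best response A.
Player II against A: payoffs 7, 4, 6, -3, -9 → best response b1.
Player II against B: payoffs 3, -6, 0, -2, -3 → best response b1.
Player II against C: payoffs 5, 8, -9, 3, 7 → best response b2.
Player II against D: payoffs 2, -2, -1, 8, -9 → best response b4.
Mutual best responses: (A, b1).

Pure NE: (A, b1)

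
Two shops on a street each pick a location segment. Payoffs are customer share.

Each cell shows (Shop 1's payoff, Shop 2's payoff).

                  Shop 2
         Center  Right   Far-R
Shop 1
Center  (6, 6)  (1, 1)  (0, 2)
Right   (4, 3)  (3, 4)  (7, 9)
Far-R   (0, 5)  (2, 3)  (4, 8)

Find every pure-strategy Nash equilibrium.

(Center, Center): Shop 1 gets 6, best alternative 4; Shop 2 gets 6, best alternative 2. No profitable deviation — NE.
(Center, Right): Shop 1 can switch to Right (1 → 3). Not NE.
(Center, Far-R): Shop 1 can switch to Right (0 → 7). Not NE.
(Right, Center): Shop 1 can switch to Center (4 → 6). Not NE.
(Right, Right): Shop 2 can switch to Far-R (4 → 9). Not NE.
(Right, Far-R): Shop 1 gets 7, best alternative 4; Shop 2 gets 9, best alternative 4. No profitable deviation — NE.
(Far-R, Center): Shop 1 can switch to Center (0 → 6). Not NE.
(Far-R, Right): Shop 1 can switch to Right (2 → 3). Not NE.
(Far-R, Far-R): Shop 1 can switch to Right (4 → 7). Not NE.

Pure-strategy Nash equilibria: (Center, Center); (Right, Far-R)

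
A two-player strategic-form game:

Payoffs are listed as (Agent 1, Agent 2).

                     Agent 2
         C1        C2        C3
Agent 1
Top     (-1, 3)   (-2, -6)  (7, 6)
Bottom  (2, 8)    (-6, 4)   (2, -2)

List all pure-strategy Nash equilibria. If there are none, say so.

(Top, C3) and (Bottom, C1)

Agent 1 against C1: payoffs -1, 2 → best response Bottom.
Agent 1 against C2: payoffs -2, -6 → best response Top.
Agent 1 against C3: payoffs 7, 2 → best response Top.
Agent 2 against Top: payoffs 3, -6, 6 → best response C3.
Agent 2 against Bottom: payoffs 8, 4, -2 → best response C1.
Mutual best responses: (Top, C3); (Bottom, C1).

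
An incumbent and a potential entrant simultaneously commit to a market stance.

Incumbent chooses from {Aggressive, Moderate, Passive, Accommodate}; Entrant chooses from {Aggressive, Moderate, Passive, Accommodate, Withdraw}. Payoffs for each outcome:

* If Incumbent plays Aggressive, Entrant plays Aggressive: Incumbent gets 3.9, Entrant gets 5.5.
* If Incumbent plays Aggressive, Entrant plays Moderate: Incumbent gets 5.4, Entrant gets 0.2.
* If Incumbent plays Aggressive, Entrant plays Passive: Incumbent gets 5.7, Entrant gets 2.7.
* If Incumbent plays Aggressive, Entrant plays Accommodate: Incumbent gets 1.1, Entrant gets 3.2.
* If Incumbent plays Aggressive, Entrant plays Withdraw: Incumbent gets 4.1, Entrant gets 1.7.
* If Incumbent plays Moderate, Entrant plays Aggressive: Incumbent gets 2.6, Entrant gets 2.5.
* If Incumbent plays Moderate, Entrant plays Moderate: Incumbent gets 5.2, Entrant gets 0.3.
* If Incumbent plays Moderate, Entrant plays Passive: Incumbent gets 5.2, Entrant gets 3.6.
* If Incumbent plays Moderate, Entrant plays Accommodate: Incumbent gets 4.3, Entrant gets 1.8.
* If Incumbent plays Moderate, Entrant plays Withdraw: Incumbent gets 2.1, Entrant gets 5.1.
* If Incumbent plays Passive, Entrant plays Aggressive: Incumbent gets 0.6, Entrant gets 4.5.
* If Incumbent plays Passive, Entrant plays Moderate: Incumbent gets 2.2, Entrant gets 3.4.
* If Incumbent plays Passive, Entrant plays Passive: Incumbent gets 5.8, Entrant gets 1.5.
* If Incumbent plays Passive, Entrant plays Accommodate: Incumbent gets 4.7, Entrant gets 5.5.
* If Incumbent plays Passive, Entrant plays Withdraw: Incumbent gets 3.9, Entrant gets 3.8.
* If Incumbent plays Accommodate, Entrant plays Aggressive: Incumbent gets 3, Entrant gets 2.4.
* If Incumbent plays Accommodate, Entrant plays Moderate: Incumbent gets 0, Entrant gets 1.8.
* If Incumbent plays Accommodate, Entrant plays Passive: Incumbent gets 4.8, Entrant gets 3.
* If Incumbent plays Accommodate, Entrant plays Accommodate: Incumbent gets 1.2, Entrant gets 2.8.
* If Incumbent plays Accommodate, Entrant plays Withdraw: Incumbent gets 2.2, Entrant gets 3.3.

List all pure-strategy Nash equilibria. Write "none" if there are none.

Pure-strategy Nash equilibria: (Aggressive, Aggressive) and (Passive, Accommodate)

Mark each player's best response to every combination of opponents' strategies; a profile where every player is best-responding is a pure Nash equilibrium.
Incumbent against Aggressive: payoffs 3.9, 2.6, 0.6, 3 → best response Aggressive.
Incumbent against Moderate: payoffs 5.4, 5.2, 2.2, 0 → best response Aggressive.
Incumbent against Passive: payoffs 5.7, 5.2, 5.8, 4.8 → best response Passive.
Incumbent against Accommodate: payoffs 1.1, 4.3, 4.7, 1.2 → best response Passive.
Incumbent against Withdraw: payoffs 4.1, 2.1, 3.9, 2.2 → best response Aggressive.
Entrant against Aggressive: payoffs 5.5, 0.2, 2.7, 3.2, 1.7 → best response Aggressive.
Entrant against Moderate: payoffs 2.5, 0.3, 3.6, 1.8, 5.1 → best response Withdraw.
Entrant against Passive: payoffs 4.5, 3.4, 1.5, 5.5, 3.8 → best response Accommodate.
Entrant against Accommodate: payoffs 2.4, 1.8, 3, 2.8, 3.3 → best response Withdraw.
Mutual best responses: (Aggressive, Aggressive); (Passive, Accommodate).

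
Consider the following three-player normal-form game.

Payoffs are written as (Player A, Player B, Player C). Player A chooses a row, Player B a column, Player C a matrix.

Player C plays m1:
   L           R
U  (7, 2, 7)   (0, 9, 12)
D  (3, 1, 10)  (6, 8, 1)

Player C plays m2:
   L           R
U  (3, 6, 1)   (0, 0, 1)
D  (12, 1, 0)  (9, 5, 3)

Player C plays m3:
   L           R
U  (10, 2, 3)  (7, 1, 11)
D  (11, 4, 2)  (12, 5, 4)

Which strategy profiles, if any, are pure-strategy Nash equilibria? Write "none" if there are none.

The unique pure-strategy Nash equilibrium is (D, R, m3).

(U, L, m1): Player B can switch to R (2 → 9). Not NE.
(U, L, m2): Player A can switch to D (3 → 12). Not NE.
(U, L, m3): Player A can switch to D (10 → 11). Not NE.
(U, R, m1): Player A can switch to D (0 → 6). Not NE.
(U, R, m2): Player A can switch to D (0 → 9). Not NE.
(U, R, m3): Player A can switch to D (7 → 12). Not NE.
(D, L, m1): Player A can switch to U (3 → 7). Not NE.
(D, L, m2): Player B can switch to R (1 → 5). Not NE.
(D, L, m3): Player B can switch to R (4 → 5). Not NE.
(D, R, m1): Player C can switch to m2 (1 → 3). Not NE.
(D, R, m3): Player A gets 12, best alternative 7; Player B gets 5, best alternative 4; Player C gets 4, best alternative 3. No profitable deviation — NE.
(The remaining 1 profile has a profitable deviation by the same check.)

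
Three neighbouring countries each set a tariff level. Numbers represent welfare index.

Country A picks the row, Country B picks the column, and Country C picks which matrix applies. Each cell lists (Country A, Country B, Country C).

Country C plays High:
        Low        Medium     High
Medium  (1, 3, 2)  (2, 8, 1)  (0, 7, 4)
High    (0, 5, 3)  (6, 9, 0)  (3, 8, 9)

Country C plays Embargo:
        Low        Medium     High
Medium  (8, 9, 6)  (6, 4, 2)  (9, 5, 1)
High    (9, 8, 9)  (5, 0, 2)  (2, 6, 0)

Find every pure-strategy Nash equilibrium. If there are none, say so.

Country A against (Low, High): payoffs 1, 0 → best response Medium.
Country A against (Low, Embargo): payoffs 8, 9 → best response High.
Country A against (Medium, High): payoffs 2, 6 → best response High.
Country A against (Medium, Embargo): payoffs 6, 5 → best response Medium.
Country A against (High, High): payoffs 0, 3 → best response High.
Country A against (High, Embargo): payoffs 9, 2 → best response Medium.
Country B against (Medium, High): payoffs 3, 8, 7 → best response Medium.
Country B against (Medium, Embargo): payoffs 9, 4, 5 → best response Low.
Country B against (High, High): payoffs 5, 9, 8 → best response Medium.
Country B against (High, Embargo): payoffs 8, 0, 6 → best response Low.
Country C against (Medium, Low): payoffs 2, 6 → best response Embargo.
Country C against (Medium, Medium): payoffs 1, 2 → best response Embargo.
Country C against (Medium, High): payoffs 4, 1 → best response High.
Country C against (High, Low): payoffs 3, 9 → best response Embargo.
Country C against (High, Medium): payoffs 0, 2 → best response Embargo.
Country C against (High, High): payoffs 9, 0 → best response High.
Mutual best responses: (High, Low, Embargo).

Pure NE: (High, Low, Embargo)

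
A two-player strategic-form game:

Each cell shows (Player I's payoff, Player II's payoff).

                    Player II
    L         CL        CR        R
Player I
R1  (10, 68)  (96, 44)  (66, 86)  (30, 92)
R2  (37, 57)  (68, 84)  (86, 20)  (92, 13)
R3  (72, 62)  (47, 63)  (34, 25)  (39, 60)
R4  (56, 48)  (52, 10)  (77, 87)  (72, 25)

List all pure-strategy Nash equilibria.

There is no pure-strategy Nash equilibrium.

(R1, L): Player I can switch to R2 (10 → 37). Not NE.
(R1, CL): Player II can switch to L (44 → 68). Not NE.
(R1, CR): Player I can switch to R2 (66 → 86). Not NE.
(R1, R): Player I can switch to R2 (30 → 92). Not NE.
(R2, L): Player I can switch to R3 (37 → 72). Not NE.
(R2, CL): Player I can switch to R1 (68 → 96). Not NE.
(R2, CR): Player II can switch to L (20 → 57). Not NE.
(R2, R): Player II can switch to L (13 → 57). Not NE.
(R3, L): Player II can switch to CL (62 → 63). Not NE.
(R3, CL): Player I can switch to R1 (47 → 96). Not NE.
(The remaining 6 profiles each have a profitable deviation by the same check.)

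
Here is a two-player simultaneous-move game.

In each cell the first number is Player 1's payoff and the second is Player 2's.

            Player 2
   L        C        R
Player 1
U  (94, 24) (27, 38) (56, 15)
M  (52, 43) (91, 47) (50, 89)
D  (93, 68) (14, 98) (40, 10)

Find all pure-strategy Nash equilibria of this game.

none

Check each profile: it is a Nash equilibrium iff no player can strictly gain by switching unilaterally.
(U, L): Player 2 can switch to C (24 → 38). Not NE.
(U, C): Player 1 can switch to M (27 → 91). Not NE.
(U, R): Player 2 can switch to L (15 → 24). Not NE.
(M, L): Player 1 can switch to U (52 → 94). Not NE.
(M, C): Player 2 can switch to R (47 → 89). Not NE.
(M, R): Player 1 can switch to U (50 → 56). Not NE.
(D, L): Player 1 can switch to U (93 → 94). Not NE.
(D, C): Player 1 can switch to U (14 → 27). Not NE.
(D, R): Player 1 can switch to U (40 → 56). Not NE.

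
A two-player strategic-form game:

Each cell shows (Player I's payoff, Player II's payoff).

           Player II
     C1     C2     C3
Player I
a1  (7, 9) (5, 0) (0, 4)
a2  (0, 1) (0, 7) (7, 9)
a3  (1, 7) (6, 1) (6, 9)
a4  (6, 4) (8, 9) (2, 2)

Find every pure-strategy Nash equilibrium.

Mark each player's best response to every combination of opponents' strategies; a profile where every player is best-responding is a pure Nash equilibrium.
Player I against C1: payoffs 7, 0, 1, 6 → best response a1.
Player I against C2: payoffs 5, 0, 6, 8 → best response a4.
Player I against C3: payoffs 0, 7, 6, 2 → best response a2.
Player II against a1: payoffs 9, 0, 4 → best response C1.
Player II against a2: payoffs 1, 7, 9 → best response C3.
Player II against a3: payoffs 7, 1, 9 → best response C3.
Player II against a4: payoffs 4, 9, 2 → best response C2.
Mutual best responses: (a1, C1); (a2, C3); (a4, C2).

(a1, C1) and (a2, C3) and (a4, C2)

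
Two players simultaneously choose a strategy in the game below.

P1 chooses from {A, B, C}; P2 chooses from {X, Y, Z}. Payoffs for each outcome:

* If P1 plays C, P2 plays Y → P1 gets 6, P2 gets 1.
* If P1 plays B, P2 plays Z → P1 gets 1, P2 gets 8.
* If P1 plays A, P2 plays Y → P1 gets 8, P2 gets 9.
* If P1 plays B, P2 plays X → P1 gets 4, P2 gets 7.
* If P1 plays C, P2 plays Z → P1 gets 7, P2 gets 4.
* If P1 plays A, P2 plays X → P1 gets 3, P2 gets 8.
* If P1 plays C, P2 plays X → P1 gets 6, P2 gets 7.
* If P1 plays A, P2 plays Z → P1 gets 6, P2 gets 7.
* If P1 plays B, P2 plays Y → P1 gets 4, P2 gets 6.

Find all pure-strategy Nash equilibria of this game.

Mark each player's best response to every combination of opponents' strategies; a profile where every player is best-responding is a pure Nash equilibrium.
P1 against X: payoffs 3, 4, 6 → best response C.
P1 against Y: payoffs 8, 4, 6 → best response A.
P1 against Z: payoffs 6, 1, 7 → best response C.
P2 against A: payoffs 8, 9, 7 → best response Y.
P2 against B: payoffs 7, 6, 8 → best response Z.
P2 against C: payoffs 7, 1, 4 → best response X.
Mutual best responses: (A, Y); (C, X).

The pure Nash equilibria are (A, Y); (C, X).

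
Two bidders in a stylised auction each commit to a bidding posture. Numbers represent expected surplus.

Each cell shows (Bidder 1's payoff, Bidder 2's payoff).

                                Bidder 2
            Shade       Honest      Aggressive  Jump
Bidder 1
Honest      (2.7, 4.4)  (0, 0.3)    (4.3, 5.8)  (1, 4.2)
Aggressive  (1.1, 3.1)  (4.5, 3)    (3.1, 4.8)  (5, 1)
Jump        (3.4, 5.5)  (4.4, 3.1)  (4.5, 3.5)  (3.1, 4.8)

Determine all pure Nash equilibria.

Pure NE: (Jump, Shade)

Mark each player's best response to every combination of opponents' strategies; a profile where every player is best-responding is a pure Nash equilibrium.
Bidder 1 against Shade: payoffs 2.7, 1.1, 3.4 → best response Jump.
Bidder 1 against Honest: payoffs 0, 4.5, 4.4 → best response Aggressive.
Bidder 1 against Aggressive: payoffs 4.3, 3.1, 4.5 → best response Jump.
Bidder 1 against Jump: payoffs 1, 5, 3.1 → best response Aggressive.
Bidder 2 against Honest: payoffs 4.4, 0.3, 5.8, 4.2 → best response Aggressive.
Bidder 2 against Aggressive: payoffs 3.1, 3, 4.8, 1 → best response Aggressive.
Bidder 2 against Jump: payoffs 5.5, 3.1, 3.5, 4.8 → best response Shade.
Mutual best responses: (Jump, Shade).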